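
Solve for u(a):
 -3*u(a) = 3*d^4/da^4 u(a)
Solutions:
 u(a) = (C1*sin(sqrt(2)*a/2) + C2*cos(sqrt(2)*a/2))*exp(-sqrt(2)*a/2) + (C3*sin(sqrt(2)*a/2) + C4*cos(sqrt(2)*a/2))*exp(sqrt(2)*a/2)


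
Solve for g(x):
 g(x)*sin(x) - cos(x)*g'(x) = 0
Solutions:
 g(x) = C1/cos(x)


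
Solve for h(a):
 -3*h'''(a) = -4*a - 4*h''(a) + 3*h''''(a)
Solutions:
 h(a) = C1 + C2*a + C3*exp(a*(-3 + sqrt(57))/6) + C4*exp(-a*(3 + sqrt(57))/6) - a^3/6 - 3*a^2/8


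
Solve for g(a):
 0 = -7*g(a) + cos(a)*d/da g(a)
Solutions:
 g(a) = C1*sqrt(sin(a) + 1)*(sin(a)^3 + 3*sin(a)^2 + 3*sin(a) + 1)/(sqrt(sin(a) - 1)*(sin(a)^3 - 3*sin(a)^2 + 3*sin(a) - 1))


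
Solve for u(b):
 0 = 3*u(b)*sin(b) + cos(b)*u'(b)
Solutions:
 u(b) = C1*cos(b)^3


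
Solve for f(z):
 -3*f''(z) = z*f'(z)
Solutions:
 f(z) = C1 + C2*erf(sqrt(6)*z/6)


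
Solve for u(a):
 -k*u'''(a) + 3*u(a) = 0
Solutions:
 u(a) = C1*exp(3^(1/3)*a*(1/k)^(1/3)) + C2*exp(a*(-3^(1/3) + 3^(5/6)*I)*(1/k)^(1/3)/2) + C3*exp(-a*(3^(1/3) + 3^(5/6)*I)*(1/k)^(1/3)/2)


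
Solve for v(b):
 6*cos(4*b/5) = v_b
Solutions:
 v(b) = C1 + 15*sin(4*b/5)/2


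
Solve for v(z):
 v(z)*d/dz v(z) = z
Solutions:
 v(z) = -sqrt(C1 + z^2)
 v(z) = sqrt(C1 + z^2)


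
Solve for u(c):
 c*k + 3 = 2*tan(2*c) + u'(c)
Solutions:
 u(c) = C1 + c^2*k/2 + 3*c + log(cos(2*c))


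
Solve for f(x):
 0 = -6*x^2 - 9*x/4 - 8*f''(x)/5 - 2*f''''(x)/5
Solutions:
 f(x) = C1 + C2*x + C3*sin(2*x) + C4*cos(2*x) - 5*x^4/16 - 15*x^3/64 + 15*x^2/16


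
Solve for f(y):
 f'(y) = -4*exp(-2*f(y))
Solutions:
 f(y) = log(-sqrt(C1 - 8*y))
 f(y) = log(C1 - 8*y)/2


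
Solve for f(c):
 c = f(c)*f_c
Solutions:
 f(c) = -sqrt(C1 + c^2)
 f(c) = sqrt(C1 + c^2)


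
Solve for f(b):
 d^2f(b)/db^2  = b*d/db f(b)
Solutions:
 f(b) = C1 + C2*erfi(sqrt(2)*b/2)


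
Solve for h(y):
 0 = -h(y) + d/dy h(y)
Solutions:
 h(y) = C1*exp(y)


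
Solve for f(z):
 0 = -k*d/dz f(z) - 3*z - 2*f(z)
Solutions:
 f(z) = C1*exp(-2*z/k) + 3*k/4 - 3*z/2


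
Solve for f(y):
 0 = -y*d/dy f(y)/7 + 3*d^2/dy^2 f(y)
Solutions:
 f(y) = C1 + C2*erfi(sqrt(42)*y/42)


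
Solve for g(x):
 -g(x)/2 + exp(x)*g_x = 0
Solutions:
 g(x) = C1*exp(-exp(-x)/2)


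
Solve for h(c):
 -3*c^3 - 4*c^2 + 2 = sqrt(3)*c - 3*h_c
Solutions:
 h(c) = C1 + c^4/4 + 4*c^3/9 + sqrt(3)*c^2/6 - 2*c/3


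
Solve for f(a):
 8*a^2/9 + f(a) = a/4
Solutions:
 f(a) = a*(9 - 32*a)/36


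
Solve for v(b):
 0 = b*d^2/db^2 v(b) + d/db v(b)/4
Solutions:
 v(b) = C1 + C2*b^(3/4)


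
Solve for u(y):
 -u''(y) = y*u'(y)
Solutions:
 u(y) = C1 + C2*erf(sqrt(2)*y/2)


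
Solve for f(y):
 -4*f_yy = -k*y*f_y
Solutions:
 f(y) = Piecewise((-sqrt(2)*sqrt(pi)*C1*erf(sqrt(2)*y*sqrt(-k)/4)/sqrt(-k) - C2, (k > 0) | (k < 0)), (-C1*y - C2, True))


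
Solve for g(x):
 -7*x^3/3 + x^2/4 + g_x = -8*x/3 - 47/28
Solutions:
 g(x) = C1 + 7*x^4/12 - x^3/12 - 4*x^2/3 - 47*x/28


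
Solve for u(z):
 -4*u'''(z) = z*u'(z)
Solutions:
 u(z) = C1 + Integral(C2*airyai(-2^(1/3)*z/2) + C3*airybi(-2^(1/3)*z/2), z)


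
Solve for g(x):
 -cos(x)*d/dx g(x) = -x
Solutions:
 g(x) = C1 + Integral(x/cos(x), x)


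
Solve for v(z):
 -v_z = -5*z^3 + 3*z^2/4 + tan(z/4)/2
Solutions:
 v(z) = C1 + 5*z^4/4 - z^3/4 + 2*log(cos(z/4))


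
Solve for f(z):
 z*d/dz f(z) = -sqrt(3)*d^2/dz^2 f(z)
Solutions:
 f(z) = C1 + C2*erf(sqrt(2)*3^(3/4)*z/6)


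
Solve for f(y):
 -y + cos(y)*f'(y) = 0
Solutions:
 f(y) = C1 + Integral(y/cos(y), y)


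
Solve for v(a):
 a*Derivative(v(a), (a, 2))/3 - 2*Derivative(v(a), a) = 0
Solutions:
 v(a) = C1 + C2*a^7


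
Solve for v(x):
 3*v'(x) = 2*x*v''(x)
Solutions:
 v(x) = C1 + C2*x^(5/2)


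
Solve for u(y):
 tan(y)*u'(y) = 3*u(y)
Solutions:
 u(y) = C1*sin(y)^3


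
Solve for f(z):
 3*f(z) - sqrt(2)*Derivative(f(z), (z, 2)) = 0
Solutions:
 f(z) = C1*exp(-2^(3/4)*sqrt(3)*z/2) + C2*exp(2^(3/4)*sqrt(3)*z/2)


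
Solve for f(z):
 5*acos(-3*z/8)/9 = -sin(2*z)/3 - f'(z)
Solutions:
 f(z) = C1 - 5*z*acos(-3*z/8)/9 - 5*sqrt(64 - 9*z^2)/27 + cos(2*z)/6


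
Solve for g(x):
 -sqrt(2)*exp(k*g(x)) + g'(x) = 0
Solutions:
 g(x) = Piecewise((log(-1/(C1*k + sqrt(2)*k*x))/k, Ne(k, 0)), (nan, True))
 g(x) = Piecewise((C1 + sqrt(2)*x, Eq(k, 0)), (nan, True))


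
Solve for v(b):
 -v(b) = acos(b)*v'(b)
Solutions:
 v(b) = C1*exp(-Integral(1/acos(b), b))


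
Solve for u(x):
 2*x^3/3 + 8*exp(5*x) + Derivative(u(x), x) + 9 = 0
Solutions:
 u(x) = C1 - x^4/6 - 9*x - 8*exp(5*x)/5


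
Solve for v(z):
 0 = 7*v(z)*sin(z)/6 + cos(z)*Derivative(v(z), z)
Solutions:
 v(z) = C1*cos(z)^(7/6)


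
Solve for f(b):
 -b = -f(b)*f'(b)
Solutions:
 f(b) = -sqrt(C1 + b^2)
 f(b) = sqrt(C1 + b^2)


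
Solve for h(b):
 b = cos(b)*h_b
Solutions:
 h(b) = C1 + Integral(b/cos(b), b)


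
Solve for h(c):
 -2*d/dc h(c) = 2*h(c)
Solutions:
 h(c) = C1*exp(-c)


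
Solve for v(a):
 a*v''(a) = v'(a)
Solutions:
 v(a) = C1 + C2*a^2


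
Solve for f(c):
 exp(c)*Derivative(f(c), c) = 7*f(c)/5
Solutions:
 f(c) = C1*exp(-7*exp(-c)/5)


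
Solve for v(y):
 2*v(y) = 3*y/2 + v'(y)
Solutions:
 v(y) = C1*exp(2*y) + 3*y/4 + 3/8


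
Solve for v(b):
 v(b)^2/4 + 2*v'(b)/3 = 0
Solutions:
 v(b) = 8/(C1 + 3*b)


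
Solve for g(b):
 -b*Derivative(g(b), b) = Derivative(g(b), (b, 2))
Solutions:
 g(b) = C1 + C2*erf(sqrt(2)*b/2)


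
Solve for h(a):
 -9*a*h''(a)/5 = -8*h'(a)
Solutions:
 h(a) = C1 + C2*a^(49/9)


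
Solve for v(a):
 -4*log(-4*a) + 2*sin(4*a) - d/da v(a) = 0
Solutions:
 v(a) = C1 - 4*a*log(-a) - 8*a*log(2) + 4*a - cos(4*a)/2


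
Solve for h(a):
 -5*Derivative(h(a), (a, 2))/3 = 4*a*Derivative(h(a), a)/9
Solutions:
 h(a) = C1 + C2*erf(sqrt(30)*a/15)


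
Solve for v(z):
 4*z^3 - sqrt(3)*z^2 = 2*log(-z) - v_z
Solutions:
 v(z) = C1 - z^4 + sqrt(3)*z^3/3 + 2*z*log(-z) - 2*z


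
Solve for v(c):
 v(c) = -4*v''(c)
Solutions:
 v(c) = C1*sin(c/2) + C2*cos(c/2)


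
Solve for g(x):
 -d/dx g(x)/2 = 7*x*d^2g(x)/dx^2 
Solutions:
 g(x) = C1 + C2*x^(13/14)


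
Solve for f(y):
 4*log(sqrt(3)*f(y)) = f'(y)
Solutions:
 -Integral(1/(2*log(_y) + log(3)), (_y, f(y)))/2 = C1 - y


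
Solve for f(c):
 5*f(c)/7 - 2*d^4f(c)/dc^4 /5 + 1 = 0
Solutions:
 f(c) = C1*exp(-14^(3/4)*sqrt(5)*c/14) + C2*exp(14^(3/4)*sqrt(5)*c/14) + C3*sin(14^(3/4)*sqrt(5)*c/14) + C4*cos(14^(3/4)*sqrt(5)*c/14) - 7/5


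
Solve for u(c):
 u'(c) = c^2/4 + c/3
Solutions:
 u(c) = C1 + c^3/12 + c^2/6


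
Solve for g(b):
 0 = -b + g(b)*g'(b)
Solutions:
 g(b) = -sqrt(C1 + b^2)
 g(b) = sqrt(C1 + b^2)


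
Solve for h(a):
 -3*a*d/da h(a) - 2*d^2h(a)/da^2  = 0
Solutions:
 h(a) = C1 + C2*erf(sqrt(3)*a/2)


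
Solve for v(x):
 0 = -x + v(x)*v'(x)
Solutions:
 v(x) = -sqrt(C1 + x^2)
 v(x) = sqrt(C1 + x^2)


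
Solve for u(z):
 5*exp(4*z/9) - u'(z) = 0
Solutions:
 u(z) = C1 + 45*exp(4*z/9)/4


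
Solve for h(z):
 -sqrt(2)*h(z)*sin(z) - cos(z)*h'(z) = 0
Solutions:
 h(z) = C1*cos(z)^(sqrt(2))


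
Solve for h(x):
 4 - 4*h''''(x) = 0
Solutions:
 h(x) = C1 + C2*x + C3*x^2 + C4*x^3 + x^4/24


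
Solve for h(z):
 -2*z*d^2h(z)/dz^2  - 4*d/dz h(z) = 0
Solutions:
 h(z) = C1 + C2/z


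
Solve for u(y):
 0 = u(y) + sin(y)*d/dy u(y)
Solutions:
 u(y) = C1*sqrt(cos(y) + 1)/sqrt(cos(y) - 1)


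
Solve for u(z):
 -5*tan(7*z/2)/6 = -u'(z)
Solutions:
 u(z) = C1 - 5*log(cos(7*z/2))/21


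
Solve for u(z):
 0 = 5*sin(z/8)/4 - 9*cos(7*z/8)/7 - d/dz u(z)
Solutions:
 u(z) = C1 - 72*sin(7*z/8)/49 - 10*cos(z/8)


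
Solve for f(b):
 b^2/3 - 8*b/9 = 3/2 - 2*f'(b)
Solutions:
 f(b) = C1 - b^3/18 + 2*b^2/9 + 3*b/4


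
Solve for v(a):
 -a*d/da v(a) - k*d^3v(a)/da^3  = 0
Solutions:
 v(a) = C1 + Integral(C2*airyai(a*(-1/k)^(1/3)) + C3*airybi(a*(-1/k)^(1/3)), a)


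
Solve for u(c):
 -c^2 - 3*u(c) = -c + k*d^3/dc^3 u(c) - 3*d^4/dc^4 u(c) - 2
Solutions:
 u(c) = C1*exp(c*(k - sqrt(k^2 + 6*12^(1/3)*(-k^2 + sqrt(k^4 + 768))^(1/3) - 48*18^(1/3)/(-k^2 + sqrt(k^4 + 768))^(1/3)) - sqrt(2)*sqrt(-k^3/sqrt(k^2 + 6*12^(1/3)*(-k^2 + sqrt(k^4 + 768))^(1/3) - 48*18^(1/3)/(-k^2 + sqrt(k^4 + 768))^(1/3)) + k^2 - 3*12^(1/3)*(-k^2 + sqrt(k^4 + 768))^(1/3) + 24*18^(1/3)/(-k^2 + sqrt(k^4 + 768))^(1/3)))/12) + C2*exp(c*(k - sqrt(k^2 + 6*12^(1/3)*(-k^2 + sqrt(k^4 + 768))^(1/3) - 48*18^(1/3)/(-k^2 + sqrt(k^4 + 768))^(1/3)) + sqrt(2)*sqrt(-k^3/sqrt(k^2 + 6*12^(1/3)*(-k^2 + sqrt(k^4 + 768))^(1/3) - 48*18^(1/3)/(-k^2 + sqrt(k^4 + 768))^(1/3)) + k^2 - 3*12^(1/3)*(-k^2 + sqrt(k^4 + 768))^(1/3) + 24*18^(1/3)/(-k^2 + sqrt(k^4 + 768))^(1/3)))/12) + C3*exp(c*(k + sqrt(k^2 + 6*12^(1/3)*(-k^2 + sqrt(k^4 + 768))^(1/3) - 48*18^(1/3)/(-k^2 + sqrt(k^4 + 768))^(1/3)) - sqrt(2)*sqrt(k^3/sqrt(k^2 + 6*12^(1/3)*(-k^2 + sqrt(k^4 + 768))^(1/3) - 48*18^(1/3)/(-k^2 + sqrt(k^4 + 768))^(1/3)) + k^2 - 3*12^(1/3)*(-k^2 + sqrt(k^4 + 768))^(1/3) + 24*18^(1/3)/(-k^2 + sqrt(k^4 + 768))^(1/3)))/12) + C4*exp(c*(k + sqrt(k^2 + 6*12^(1/3)*(-k^2 + sqrt(k^4 + 768))^(1/3) - 48*18^(1/3)/(-k^2 + sqrt(k^4 + 768))^(1/3)) + sqrt(2)*sqrt(k^3/sqrt(k^2 + 6*12^(1/3)*(-k^2 + sqrt(k^4 + 768))^(1/3) - 48*18^(1/3)/(-k^2 + sqrt(k^4 + 768))^(1/3)) + k^2 - 3*12^(1/3)*(-k^2 + sqrt(k^4 + 768))^(1/3) + 24*18^(1/3)/(-k^2 + sqrt(k^4 + 768))^(1/3)))/12) - c^2/3 + c/3 + 2/3


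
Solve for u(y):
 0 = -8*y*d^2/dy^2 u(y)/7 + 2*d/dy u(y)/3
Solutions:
 u(y) = C1 + C2*y^(19/12)


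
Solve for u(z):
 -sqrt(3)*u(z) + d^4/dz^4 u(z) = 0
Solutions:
 u(z) = C1*exp(-3^(1/8)*z) + C2*exp(3^(1/8)*z) + C3*sin(3^(1/8)*z) + C4*cos(3^(1/8)*z)


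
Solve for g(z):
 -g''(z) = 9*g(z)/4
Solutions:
 g(z) = C1*sin(3*z/2) + C2*cos(3*z/2)


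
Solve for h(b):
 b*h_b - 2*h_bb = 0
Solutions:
 h(b) = C1 + C2*erfi(b/2)


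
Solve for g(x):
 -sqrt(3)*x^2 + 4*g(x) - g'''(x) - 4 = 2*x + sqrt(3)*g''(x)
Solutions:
 g(x) = C1*exp(-x*((-sqrt(3)/9 + sqrt(-3 + (-18 + sqrt(3))^2)/9 + 2)^(-1/3) + 2*sqrt(3) + 3*(-sqrt(3)/9 + sqrt(-3 + (-18 + sqrt(3))^2)/9 + 2)^(1/3))/6)*sin(sqrt(3)*x*(-3*(-sqrt(3)/9 + sqrt(3)*sqrt(-4 + 27*(-4 + 2*sqrt(3)/9)^2)/18 + 2)^(1/3) + (-sqrt(3)/9 + sqrt(3)*sqrt(-4 + 27*(-4 + 2*sqrt(3)/9)^2)/18 + 2)^(-1/3))/6) + C2*exp(-x*((-sqrt(3)/9 + sqrt(-3 + (-18 + sqrt(3))^2)/9 + 2)^(-1/3) + 2*sqrt(3) + 3*(-sqrt(3)/9 + sqrt(-3 + (-18 + sqrt(3))^2)/9 + 2)^(1/3))/6)*cos(sqrt(3)*x*(-3*(-sqrt(3)/9 + sqrt(3)*sqrt(-4 + 27*(-4 + 2*sqrt(3)/9)^2)/18 + 2)^(1/3) + (-sqrt(3)/9 + sqrt(3)*sqrt(-4 + 27*(-4 + 2*sqrt(3)/9)^2)/18 + 2)^(-1/3))/6) + C3*exp(x*(-sqrt(3)/3 + 1/(3*(-sqrt(3)/9 + sqrt(-3 + (-18 + sqrt(3))^2)/9 + 2)^(1/3)) + (-sqrt(3)/9 + sqrt(-3 + (-18 + sqrt(3))^2)/9 + 2)^(1/3))) + sqrt(3)*x^2/4 + x/2 + 11/8


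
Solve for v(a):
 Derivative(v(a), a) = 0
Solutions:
 v(a) = C1


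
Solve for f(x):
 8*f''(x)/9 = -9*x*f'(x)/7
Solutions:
 f(x) = C1 + C2*erf(9*sqrt(7)*x/28)


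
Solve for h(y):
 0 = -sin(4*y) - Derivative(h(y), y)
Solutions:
 h(y) = C1 + cos(4*y)/4


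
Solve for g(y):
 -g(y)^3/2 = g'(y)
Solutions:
 g(y) = -sqrt(-1/(C1 - y))
 g(y) = sqrt(-1/(C1 - y))


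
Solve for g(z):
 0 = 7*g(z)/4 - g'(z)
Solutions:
 g(z) = C1*exp(7*z/4)


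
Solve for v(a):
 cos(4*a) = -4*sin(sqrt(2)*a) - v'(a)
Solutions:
 v(a) = C1 - sin(4*a)/4 + 2*sqrt(2)*cos(sqrt(2)*a)


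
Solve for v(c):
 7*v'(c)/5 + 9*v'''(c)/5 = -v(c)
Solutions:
 v(c) = C1*exp(c*(-14*18^(1/3)/(135 + sqrt(22341))^(1/3) + 12^(1/3)*(135 + sqrt(22341))^(1/3))/36)*sin(2^(1/3)*3^(1/6)*c*(42/(135 + sqrt(22341))^(1/3) + 2^(1/3)*3^(2/3)*(135 + sqrt(22341))^(1/3))/36) + C2*exp(c*(-14*18^(1/3)/(135 + sqrt(22341))^(1/3) + 12^(1/3)*(135 + sqrt(22341))^(1/3))/36)*cos(2^(1/3)*3^(1/6)*c*(42/(135 + sqrt(22341))^(1/3) + 2^(1/3)*3^(2/3)*(135 + sqrt(22341))^(1/3))/36) + C3*exp(-c*(-14*18^(1/3)/(135 + sqrt(22341))^(1/3) + 12^(1/3)*(135 + sqrt(22341))^(1/3))/18)


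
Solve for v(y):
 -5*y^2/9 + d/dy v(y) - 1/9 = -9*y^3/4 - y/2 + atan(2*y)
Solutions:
 v(y) = C1 - 9*y^4/16 + 5*y^3/27 - y^2/4 + y*atan(2*y) + y/9 - log(4*y^2 + 1)/4


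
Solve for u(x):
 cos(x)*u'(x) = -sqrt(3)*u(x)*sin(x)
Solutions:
 u(x) = C1*cos(x)^(sqrt(3))


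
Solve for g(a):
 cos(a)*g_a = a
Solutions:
 g(a) = C1 + Integral(a/cos(a), a)


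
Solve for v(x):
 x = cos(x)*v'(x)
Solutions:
 v(x) = C1 + Integral(x/cos(x), x)


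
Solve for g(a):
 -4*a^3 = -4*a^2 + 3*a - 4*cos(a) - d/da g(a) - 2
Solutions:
 g(a) = C1 + a^4 - 4*a^3/3 + 3*a^2/2 - 2*a - 4*sin(a)


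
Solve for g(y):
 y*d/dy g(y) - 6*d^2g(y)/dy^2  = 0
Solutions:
 g(y) = C1 + C2*erfi(sqrt(3)*y/6)


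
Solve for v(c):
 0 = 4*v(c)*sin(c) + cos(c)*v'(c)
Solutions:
 v(c) = C1*cos(c)^4


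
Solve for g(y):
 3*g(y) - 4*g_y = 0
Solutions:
 g(y) = C1*exp(3*y/4)


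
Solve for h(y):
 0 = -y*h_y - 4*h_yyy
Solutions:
 h(y) = C1 + Integral(C2*airyai(-2^(1/3)*y/2) + C3*airybi(-2^(1/3)*y/2), y)


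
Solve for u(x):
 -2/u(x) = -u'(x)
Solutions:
 u(x) = -sqrt(C1 + 4*x)
 u(x) = sqrt(C1 + 4*x)


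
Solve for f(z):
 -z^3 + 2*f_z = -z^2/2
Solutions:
 f(z) = C1 + z^4/8 - z^3/12


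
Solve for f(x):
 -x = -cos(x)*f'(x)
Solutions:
 f(x) = C1 + Integral(x/cos(x), x)


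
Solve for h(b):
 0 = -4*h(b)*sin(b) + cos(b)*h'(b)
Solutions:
 h(b) = C1/cos(b)^4


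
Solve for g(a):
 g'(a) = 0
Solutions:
 g(a) = C1


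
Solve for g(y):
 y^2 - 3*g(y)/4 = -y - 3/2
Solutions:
 g(y) = 4*y^2/3 + 4*y/3 + 2


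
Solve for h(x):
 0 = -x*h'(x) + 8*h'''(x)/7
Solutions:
 h(x) = C1 + Integral(C2*airyai(7^(1/3)*x/2) + C3*airybi(7^(1/3)*x/2), x)


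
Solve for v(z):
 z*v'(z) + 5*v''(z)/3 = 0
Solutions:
 v(z) = C1 + C2*erf(sqrt(30)*z/10)


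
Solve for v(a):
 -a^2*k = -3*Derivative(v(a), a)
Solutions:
 v(a) = C1 + a^3*k/9


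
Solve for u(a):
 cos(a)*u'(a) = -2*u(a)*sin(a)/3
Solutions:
 u(a) = C1*cos(a)^(2/3)


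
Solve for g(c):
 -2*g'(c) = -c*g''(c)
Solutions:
 g(c) = C1 + C2*c^3


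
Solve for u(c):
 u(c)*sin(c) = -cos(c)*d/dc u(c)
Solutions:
 u(c) = C1*cos(c)


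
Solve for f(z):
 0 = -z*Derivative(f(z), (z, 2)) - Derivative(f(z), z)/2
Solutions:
 f(z) = C1 + C2*sqrt(z)


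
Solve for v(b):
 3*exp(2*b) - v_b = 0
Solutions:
 v(b) = C1 + 3*exp(2*b)/2


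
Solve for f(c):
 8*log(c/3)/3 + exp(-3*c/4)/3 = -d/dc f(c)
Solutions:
 f(c) = C1 - 8*c*log(c)/3 + 8*c*(1 + log(3))/3 + 4*exp(-3*c/4)/9


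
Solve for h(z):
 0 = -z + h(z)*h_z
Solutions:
 h(z) = -sqrt(C1 + z^2)
 h(z) = sqrt(C1 + z^2)


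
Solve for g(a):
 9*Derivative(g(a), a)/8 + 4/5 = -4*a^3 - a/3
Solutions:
 g(a) = C1 - 8*a^4/9 - 4*a^2/27 - 32*a/45


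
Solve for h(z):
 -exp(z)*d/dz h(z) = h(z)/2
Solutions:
 h(z) = C1*exp(exp(-z)/2)


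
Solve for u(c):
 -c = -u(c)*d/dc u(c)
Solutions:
 u(c) = -sqrt(C1 + c^2)
 u(c) = sqrt(C1 + c^2)


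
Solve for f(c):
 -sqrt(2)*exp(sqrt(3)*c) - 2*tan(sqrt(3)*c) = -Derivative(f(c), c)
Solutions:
 f(c) = C1 + sqrt(6)*exp(sqrt(3)*c)/3 - 2*sqrt(3)*log(cos(sqrt(3)*c))/3


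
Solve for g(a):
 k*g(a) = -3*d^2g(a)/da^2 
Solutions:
 g(a) = C1*exp(-sqrt(3)*a*sqrt(-k)/3) + C2*exp(sqrt(3)*a*sqrt(-k)/3)


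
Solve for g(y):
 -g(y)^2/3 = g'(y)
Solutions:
 g(y) = 3/(C1 + y)


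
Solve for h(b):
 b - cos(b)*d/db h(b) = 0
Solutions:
 h(b) = C1 + Integral(b/cos(b), b)


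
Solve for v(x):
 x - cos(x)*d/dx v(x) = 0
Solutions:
 v(x) = C1 + Integral(x/cos(x), x)


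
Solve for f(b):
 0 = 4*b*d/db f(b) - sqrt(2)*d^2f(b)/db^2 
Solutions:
 f(b) = C1 + C2*erfi(2^(1/4)*b)


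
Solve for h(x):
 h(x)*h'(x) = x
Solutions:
 h(x) = -sqrt(C1 + x^2)
 h(x) = sqrt(C1 + x^2)


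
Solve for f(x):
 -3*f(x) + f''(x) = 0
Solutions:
 f(x) = C1*exp(-sqrt(3)*x) + C2*exp(sqrt(3)*x)


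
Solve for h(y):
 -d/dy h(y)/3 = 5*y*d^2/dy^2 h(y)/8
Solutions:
 h(y) = C1 + C2*y^(7/15)


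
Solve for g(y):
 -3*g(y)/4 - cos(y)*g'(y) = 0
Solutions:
 g(y) = C1*(sin(y) - 1)^(3/8)/(sin(y) + 1)^(3/8)


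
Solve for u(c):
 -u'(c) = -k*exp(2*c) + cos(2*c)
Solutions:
 u(c) = C1 + k*exp(2*c)/2 - sin(2*c)/2


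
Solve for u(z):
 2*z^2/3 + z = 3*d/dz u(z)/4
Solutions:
 u(z) = C1 + 8*z^3/27 + 2*z^2/3


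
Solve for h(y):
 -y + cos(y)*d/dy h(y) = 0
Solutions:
 h(y) = C1 + Integral(y/cos(y), y)


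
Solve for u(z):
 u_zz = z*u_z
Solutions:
 u(z) = C1 + C2*erfi(sqrt(2)*z/2)


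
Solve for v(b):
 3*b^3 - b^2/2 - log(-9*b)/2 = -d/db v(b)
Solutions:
 v(b) = C1 - 3*b^4/4 + b^3/6 + b*log(-b)/2 + b*(-1/2 + log(3))


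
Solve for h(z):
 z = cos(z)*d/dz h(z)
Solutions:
 h(z) = C1 + Integral(z/cos(z), z)


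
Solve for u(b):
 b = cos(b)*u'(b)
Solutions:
 u(b) = C1 + Integral(b/cos(b), b)


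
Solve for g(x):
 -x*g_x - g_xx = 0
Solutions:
 g(x) = C1 + C2*erf(sqrt(2)*x/2)


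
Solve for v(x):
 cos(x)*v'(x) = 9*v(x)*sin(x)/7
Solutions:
 v(x) = C1/cos(x)^(9/7)


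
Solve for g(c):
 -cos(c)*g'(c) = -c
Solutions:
 g(c) = C1 + Integral(c/cos(c), c)


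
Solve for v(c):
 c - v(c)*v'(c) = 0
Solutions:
 v(c) = -sqrt(C1 + c^2)
 v(c) = sqrt(C1 + c^2)


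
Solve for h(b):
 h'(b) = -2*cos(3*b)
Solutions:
 h(b) = C1 - 2*sin(3*b)/3


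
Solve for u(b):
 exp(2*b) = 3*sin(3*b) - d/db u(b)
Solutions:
 u(b) = C1 - exp(2*b)/2 - cos(3*b)


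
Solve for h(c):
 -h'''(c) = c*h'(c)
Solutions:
 h(c) = C1 + Integral(C2*airyai(-c) + C3*airybi(-c), c)


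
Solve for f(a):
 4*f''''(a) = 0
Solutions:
 f(a) = C1 + C2*a + C3*a^2 + C4*a^3


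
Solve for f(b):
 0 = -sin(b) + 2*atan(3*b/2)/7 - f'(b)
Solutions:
 f(b) = C1 + 2*b*atan(3*b/2)/7 - 2*log(9*b^2 + 4)/21 + cos(b)


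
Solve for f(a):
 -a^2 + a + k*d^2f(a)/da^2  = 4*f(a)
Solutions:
 f(a) = C1*exp(-2*a*sqrt(1/k)) + C2*exp(2*a*sqrt(1/k)) - a^2/4 + a/4 - k/8


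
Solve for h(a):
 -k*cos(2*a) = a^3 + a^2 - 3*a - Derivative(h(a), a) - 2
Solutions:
 h(a) = C1 + a^4/4 + a^3/3 - 3*a^2/2 - 2*a + k*sin(2*a)/2


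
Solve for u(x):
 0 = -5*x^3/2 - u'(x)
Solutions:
 u(x) = C1 - 5*x^4/8


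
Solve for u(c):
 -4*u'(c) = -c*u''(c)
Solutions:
 u(c) = C1 + C2*c^5


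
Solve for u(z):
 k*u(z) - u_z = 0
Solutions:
 u(z) = C1*exp(k*z)


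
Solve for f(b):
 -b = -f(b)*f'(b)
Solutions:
 f(b) = -sqrt(C1 + b^2)
 f(b) = sqrt(C1 + b^2)


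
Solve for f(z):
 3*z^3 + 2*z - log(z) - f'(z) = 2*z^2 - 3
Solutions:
 f(z) = C1 + 3*z^4/4 - 2*z^3/3 + z^2 - z*log(z) + 4*z


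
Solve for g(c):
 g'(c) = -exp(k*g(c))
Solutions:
 g(c) = Piecewise((log(1/(C1*k + c*k))/k, Ne(k, 0)), (nan, True))
 g(c) = Piecewise((C1 - c, Eq(k, 0)), (nan, True))


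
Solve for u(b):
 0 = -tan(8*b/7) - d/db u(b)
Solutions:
 u(b) = C1 + 7*log(cos(8*b/7))/8


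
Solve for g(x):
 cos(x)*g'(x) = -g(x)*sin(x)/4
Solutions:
 g(x) = C1*cos(x)^(1/4)


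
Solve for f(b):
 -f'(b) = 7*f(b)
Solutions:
 f(b) = C1*exp(-7*b)


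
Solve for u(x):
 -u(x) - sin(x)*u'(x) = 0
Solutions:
 u(x) = C1*sqrt(cos(x) + 1)/sqrt(cos(x) - 1)


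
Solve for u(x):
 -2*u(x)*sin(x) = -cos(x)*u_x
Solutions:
 u(x) = C1/cos(x)^2


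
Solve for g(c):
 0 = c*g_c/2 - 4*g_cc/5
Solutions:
 g(c) = C1 + C2*erfi(sqrt(5)*c/4)


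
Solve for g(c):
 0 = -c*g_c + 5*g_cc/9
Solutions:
 g(c) = C1 + C2*erfi(3*sqrt(10)*c/10)


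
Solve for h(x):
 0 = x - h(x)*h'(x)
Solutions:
 h(x) = -sqrt(C1 + x^2)
 h(x) = sqrt(C1 + x^2)


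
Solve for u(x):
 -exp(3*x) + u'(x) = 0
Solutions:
 u(x) = C1 + exp(3*x)/3


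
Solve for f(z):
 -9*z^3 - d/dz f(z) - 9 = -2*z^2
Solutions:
 f(z) = C1 - 9*z^4/4 + 2*z^3/3 - 9*z


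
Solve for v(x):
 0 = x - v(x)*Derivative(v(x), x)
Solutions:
 v(x) = -sqrt(C1 + x^2)
 v(x) = sqrt(C1 + x^2)


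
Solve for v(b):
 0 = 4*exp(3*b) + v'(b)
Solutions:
 v(b) = C1 - 4*exp(3*b)/3


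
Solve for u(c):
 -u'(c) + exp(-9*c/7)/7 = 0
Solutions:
 u(c) = C1 - exp(-9*c/7)/9


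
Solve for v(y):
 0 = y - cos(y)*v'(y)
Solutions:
 v(y) = C1 + Integral(y/cos(y), y)


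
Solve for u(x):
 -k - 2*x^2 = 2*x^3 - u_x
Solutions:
 u(x) = C1 + k*x + x^4/2 + 2*x^3/3


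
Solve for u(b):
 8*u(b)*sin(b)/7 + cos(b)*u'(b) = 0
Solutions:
 u(b) = C1*cos(b)^(8/7)


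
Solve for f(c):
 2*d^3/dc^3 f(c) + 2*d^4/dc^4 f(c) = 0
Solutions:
 f(c) = C1 + C2*c + C3*c^2 + C4*exp(-c)


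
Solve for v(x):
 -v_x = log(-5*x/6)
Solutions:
 v(x) = C1 - x*log(-x) + x*(-log(5) + 1 + log(6))


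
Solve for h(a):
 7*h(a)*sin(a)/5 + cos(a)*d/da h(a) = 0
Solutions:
 h(a) = C1*cos(a)^(7/5)


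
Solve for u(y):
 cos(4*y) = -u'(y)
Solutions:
 u(y) = C1 - sin(4*y)/4


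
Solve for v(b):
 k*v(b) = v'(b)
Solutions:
 v(b) = C1*exp(b*k)


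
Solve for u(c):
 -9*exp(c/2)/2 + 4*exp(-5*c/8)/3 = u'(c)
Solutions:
 u(c) = C1 - 9*exp(c/2) - 32*exp(-5*c/8)/15


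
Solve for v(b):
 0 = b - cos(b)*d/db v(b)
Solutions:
 v(b) = C1 + Integral(b/cos(b), b)


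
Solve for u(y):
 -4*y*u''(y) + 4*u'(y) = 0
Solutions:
 u(y) = C1 + C2*y^2


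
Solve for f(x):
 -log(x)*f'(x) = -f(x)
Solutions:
 f(x) = C1*exp(li(x))


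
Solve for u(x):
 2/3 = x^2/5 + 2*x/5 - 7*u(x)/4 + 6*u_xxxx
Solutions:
 u(x) = C1*exp(-378^(1/4)*x/6) + C2*exp(378^(1/4)*x/6) + C3*sin(378^(1/4)*x/6) + C4*cos(378^(1/4)*x/6) + 4*x^2/35 + 8*x/35 - 8/21


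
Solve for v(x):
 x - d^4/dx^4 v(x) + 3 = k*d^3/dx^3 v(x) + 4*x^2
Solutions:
 v(x) = C1 + C2*x + C3*x^2 + C4*exp(-k*x) - x^5/(15*k) + x^4*(1 + 8/k)/(24*k) + x^3*(3 - 1/k - 8/k^2)/(6*k)


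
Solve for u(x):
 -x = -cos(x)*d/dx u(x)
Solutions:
 u(x) = C1 + Integral(x/cos(x), x)


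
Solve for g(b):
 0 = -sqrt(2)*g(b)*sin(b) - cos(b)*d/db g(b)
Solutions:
 g(b) = C1*cos(b)^(sqrt(2))


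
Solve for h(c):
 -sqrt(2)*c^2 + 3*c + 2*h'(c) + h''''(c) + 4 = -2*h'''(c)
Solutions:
 h(c) = C1 + C2*exp(c*(-4 + 4/(3*sqrt(129) + 35)^(1/3) + (3*sqrt(129) + 35)^(1/3))/6)*sin(sqrt(3)*c*(-(3*sqrt(129) + 35)^(1/3) + 4/(3*sqrt(129) + 35)^(1/3))/6) + C3*exp(c*(-4 + 4/(3*sqrt(129) + 35)^(1/3) + (3*sqrt(129) + 35)^(1/3))/6)*cos(sqrt(3)*c*(-(3*sqrt(129) + 35)^(1/3) + 4/(3*sqrt(129) + 35)^(1/3))/6) + C4*exp(-c*(4/(3*sqrt(129) + 35)^(1/3) + 2 + (3*sqrt(129) + 35)^(1/3))/3) + sqrt(2)*c^3/6 - 3*c^2/4 - 2*c - sqrt(2)*c


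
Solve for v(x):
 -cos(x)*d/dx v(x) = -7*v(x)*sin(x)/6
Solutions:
 v(x) = C1/cos(x)^(7/6)


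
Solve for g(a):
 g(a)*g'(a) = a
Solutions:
 g(a) = -sqrt(C1 + a^2)
 g(a) = sqrt(C1 + a^2)


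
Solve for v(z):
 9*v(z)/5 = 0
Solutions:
 v(z) = 0


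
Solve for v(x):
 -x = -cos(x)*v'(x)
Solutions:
 v(x) = C1 + Integral(x/cos(x), x)


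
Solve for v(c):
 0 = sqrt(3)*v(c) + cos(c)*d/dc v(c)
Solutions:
 v(c) = C1*(sin(c) - 1)^(sqrt(3)/2)/(sin(c) + 1)^(sqrt(3)/2)


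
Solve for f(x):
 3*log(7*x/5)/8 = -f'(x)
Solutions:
 f(x) = C1 - 3*x*log(x)/8 - 3*x*log(7)/8 + 3*x/8 + 3*x*log(5)/8


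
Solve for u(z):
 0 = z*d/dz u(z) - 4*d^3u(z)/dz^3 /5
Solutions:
 u(z) = C1 + Integral(C2*airyai(10^(1/3)*z/2) + C3*airybi(10^(1/3)*z/2), z)


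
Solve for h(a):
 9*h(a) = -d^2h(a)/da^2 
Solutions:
 h(a) = C1*sin(3*a) + C2*cos(3*a)


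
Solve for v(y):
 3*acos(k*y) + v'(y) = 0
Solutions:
 v(y) = C1 - 3*Piecewise((y*acos(k*y) - sqrt(-k^2*y^2 + 1)/k, Ne(k, 0)), (pi*y/2, True))


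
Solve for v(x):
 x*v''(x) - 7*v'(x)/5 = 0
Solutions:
 v(x) = C1 + C2*x^(12/5)


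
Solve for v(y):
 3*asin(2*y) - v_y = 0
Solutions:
 v(y) = C1 + 3*y*asin(2*y) + 3*sqrt(1 - 4*y^2)/2


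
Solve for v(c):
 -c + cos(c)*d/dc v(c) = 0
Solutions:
 v(c) = C1 + Integral(c/cos(c), c)


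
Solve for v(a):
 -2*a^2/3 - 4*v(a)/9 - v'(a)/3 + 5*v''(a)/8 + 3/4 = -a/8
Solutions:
 v(a) = C1*exp(4*a*(1 - sqrt(11))/15) + C2*exp(4*a*(1 + sqrt(11))/15) - 3*a^2/2 + 81*a/32 - 567/128


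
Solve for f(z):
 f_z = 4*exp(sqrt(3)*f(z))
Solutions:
 f(z) = sqrt(3)*(2*log(-1/(C1 + 4*z)) - log(3))/6


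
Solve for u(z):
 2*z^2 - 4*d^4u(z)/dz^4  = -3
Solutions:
 u(z) = C1 + C2*z + C3*z^2 + C4*z^3 + z^6/720 + z^4/32


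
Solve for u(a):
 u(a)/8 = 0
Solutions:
 u(a) = 0


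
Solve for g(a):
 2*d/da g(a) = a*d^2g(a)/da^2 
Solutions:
 g(a) = C1 + C2*a^3


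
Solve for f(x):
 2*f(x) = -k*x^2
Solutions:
 f(x) = -k*x^2/2


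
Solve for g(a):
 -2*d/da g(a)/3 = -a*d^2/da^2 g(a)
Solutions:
 g(a) = C1 + C2*a^(5/3)


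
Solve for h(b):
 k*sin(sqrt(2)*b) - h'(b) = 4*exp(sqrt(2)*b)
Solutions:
 h(b) = C1 - sqrt(2)*k*cos(sqrt(2)*b)/2 - 2*sqrt(2)*exp(sqrt(2)*b)


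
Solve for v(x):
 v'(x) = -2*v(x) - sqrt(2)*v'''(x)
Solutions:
 v(x) = C1*exp(3^(1/3)*x*(-2^(5/6)*3^(1/3)/(9*sqrt(2) + sqrt(3)*sqrt(sqrt(2) + 54))^(1/3) + 2^(2/3)*(9*sqrt(2) + sqrt(3)*sqrt(sqrt(2) + 54))^(1/3))/12)*sin(3^(1/6)*x*(3*2^(5/6)/(9*sqrt(2) + sqrt(3)*sqrt(sqrt(2) + 54))^(1/3) + 6^(2/3)*(9*sqrt(2) + sqrt(3)*sqrt(sqrt(2) + 54))^(1/3))/12) + C2*exp(3^(1/3)*x*(-2^(5/6)*3^(1/3)/(9*sqrt(2) + sqrt(3)*sqrt(sqrt(2) + 54))^(1/3) + 2^(2/3)*(9*sqrt(2) + sqrt(3)*sqrt(sqrt(2) + 54))^(1/3))/12)*cos(3^(1/6)*x*(3*2^(5/6)/(9*sqrt(2) + sqrt(3)*sqrt(sqrt(2) + 54))^(1/3) + 6^(2/3)*(9*sqrt(2) + sqrt(3)*sqrt(sqrt(2) + 54))^(1/3))/12) + C3*exp(-3^(1/3)*x*(-2^(5/6)*3^(1/3)/(9*sqrt(2) + sqrt(3)*sqrt(sqrt(2) + 54))^(1/3) + 2^(2/3)*(9*sqrt(2) + sqrt(3)*sqrt(sqrt(2) + 54))^(1/3))/6)


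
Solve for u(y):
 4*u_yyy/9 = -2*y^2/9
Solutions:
 u(y) = C1 + C2*y + C3*y^2 - y^5/120


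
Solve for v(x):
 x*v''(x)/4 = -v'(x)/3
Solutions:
 v(x) = C1 + C2/x^(1/3)


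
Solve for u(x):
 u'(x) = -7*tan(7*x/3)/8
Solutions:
 u(x) = C1 + 3*log(cos(7*x/3))/8


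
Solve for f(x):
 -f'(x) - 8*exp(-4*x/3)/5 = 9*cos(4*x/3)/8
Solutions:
 f(x) = C1 - 27*sin(4*x/3)/32 + 6*exp(-4*x/3)/5


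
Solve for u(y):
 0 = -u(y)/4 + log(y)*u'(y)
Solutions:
 u(y) = C1*exp(li(y)/4)


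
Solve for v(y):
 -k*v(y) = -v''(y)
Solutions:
 v(y) = C1*exp(-sqrt(k)*y) + C2*exp(sqrt(k)*y)


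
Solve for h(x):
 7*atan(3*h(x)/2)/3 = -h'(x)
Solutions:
 Integral(1/atan(3*_y/2), (_y, h(x))) = C1 - 7*x/3


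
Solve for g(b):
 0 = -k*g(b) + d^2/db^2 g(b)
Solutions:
 g(b) = C1*exp(-b*sqrt(k)) + C2*exp(b*sqrt(k))


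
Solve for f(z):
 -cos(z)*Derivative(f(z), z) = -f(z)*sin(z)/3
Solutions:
 f(z) = C1/cos(z)^(1/3)


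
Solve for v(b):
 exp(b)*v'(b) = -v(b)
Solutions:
 v(b) = C1*exp(exp(-b))


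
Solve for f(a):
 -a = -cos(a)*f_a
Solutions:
 f(a) = C1 + Integral(a/cos(a), a)


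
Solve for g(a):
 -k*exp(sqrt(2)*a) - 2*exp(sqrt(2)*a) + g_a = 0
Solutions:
 g(a) = C1 + sqrt(2)*k*exp(sqrt(2)*a)/2 + sqrt(2)*exp(sqrt(2)*a)


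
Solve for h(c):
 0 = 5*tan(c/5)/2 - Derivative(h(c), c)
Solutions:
 h(c) = C1 - 25*log(cos(c/5))/2


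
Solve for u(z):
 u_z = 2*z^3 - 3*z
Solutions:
 u(z) = C1 + z^4/2 - 3*z^2/2


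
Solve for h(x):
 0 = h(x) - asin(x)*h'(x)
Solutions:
 h(x) = C1*exp(Integral(1/asin(x), x))


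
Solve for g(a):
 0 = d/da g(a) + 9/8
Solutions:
 g(a) = C1 - 9*a/8


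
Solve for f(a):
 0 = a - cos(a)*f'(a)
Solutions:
 f(a) = C1 + Integral(a/cos(a), a)


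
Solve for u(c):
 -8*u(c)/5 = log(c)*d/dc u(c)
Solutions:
 u(c) = C1*exp(-8*li(c)/5)


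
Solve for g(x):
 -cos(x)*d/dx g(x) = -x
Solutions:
 g(x) = C1 + Integral(x/cos(x), x)


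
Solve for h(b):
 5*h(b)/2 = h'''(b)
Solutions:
 h(b) = C3*exp(2^(2/3)*5^(1/3)*b/2) + (C1*sin(2^(2/3)*sqrt(3)*5^(1/3)*b/4) + C2*cos(2^(2/3)*sqrt(3)*5^(1/3)*b/4))*exp(-2^(2/3)*5^(1/3)*b/4)


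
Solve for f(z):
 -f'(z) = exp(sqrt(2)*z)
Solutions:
 f(z) = C1 - sqrt(2)*exp(sqrt(2)*z)/2


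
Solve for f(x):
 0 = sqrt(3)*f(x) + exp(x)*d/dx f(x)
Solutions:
 f(x) = C1*exp(sqrt(3)*exp(-x))


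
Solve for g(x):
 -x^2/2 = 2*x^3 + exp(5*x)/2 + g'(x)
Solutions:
 g(x) = C1 - x^4/2 - x^3/6 - exp(5*x)/10


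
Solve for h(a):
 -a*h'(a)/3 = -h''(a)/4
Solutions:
 h(a) = C1 + C2*erfi(sqrt(6)*a/3)


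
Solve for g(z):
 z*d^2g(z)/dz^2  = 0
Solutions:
 g(z) = C1 + C2*z


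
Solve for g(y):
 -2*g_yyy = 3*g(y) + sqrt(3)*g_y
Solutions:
 g(y) = C1*exp(2^(1/3)*y*(-2^(1/3)*3^(5/6)/(9 + sqrt(2*sqrt(3) + 81))^(1/3) + 3^(2/3)*(9 + sqrt(2*sqrt(3) + 81))^(1/3))/12)*sin(2^(1/3)*y*(6^(1/3)/(9 + sqrt(2*sqrt(3) + 81))^(1/3) + 3^(1/6)*(9 + sqrt(2*sqrt(3) + 81))^(1/3))/4) + C2*exp(2^(1/3)*y*(-2^(1/3)*3^(5/6)/(9 + sqrt(2*sqrt(3) + 81))^(1/3) + 3^(2/3)*(9 + sqrt(2*sqrt(3) + 81))^(1/3))/12)*cos(2^(1/3)*y*(6^(1/3)/(9 + sqrt(2*sqrt(3) + 81))^(1/3) + 3^(1/6)*(9 + sqrt(2*sqrt(3) + 81))^(1/3))/4) + C3*exp(-2^(1/3)*y*(-2^(1/3)*3^(5/6)/(9 + sqrt(2*sqrt(3) + 81))^(1/3) + 3^(2/3)*(9 + sqrt(2*sqrt(3) + 81))^(1/3))/6)


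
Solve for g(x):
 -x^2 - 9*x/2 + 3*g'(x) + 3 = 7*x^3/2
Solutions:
 g(x) = C1 + 7*x^4/24 + x^3/9 + 3*x^2/4 - x


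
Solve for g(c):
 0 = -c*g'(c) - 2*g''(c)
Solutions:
 g(c) = C1 + C2*erf(c/2)


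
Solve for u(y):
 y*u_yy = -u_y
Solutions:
 u(y) = C1 + C2*log(y)


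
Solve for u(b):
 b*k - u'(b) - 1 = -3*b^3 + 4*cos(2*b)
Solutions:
 u(b) = C1 + 3*b^4/4 + b^2*k/2 - b - 2*sin(2*b)


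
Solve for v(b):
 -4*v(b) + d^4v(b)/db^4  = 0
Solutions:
 v(b) = C1*exp(-sqrt(2)*b) + C2*exp(sqrt(2)*b) + C3*sin(sqrt(2)*b) + C4*cos(sqrt(2)*b)


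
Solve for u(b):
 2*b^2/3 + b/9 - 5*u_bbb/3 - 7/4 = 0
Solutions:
 u(b) = C1 + C2*b + C3*b^2 + b^5/150 + b^4/360 - 7*b^3/40


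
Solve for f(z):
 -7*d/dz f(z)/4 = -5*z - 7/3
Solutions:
 f(z) = C1 + 10*z^2/7 + 4*z/3


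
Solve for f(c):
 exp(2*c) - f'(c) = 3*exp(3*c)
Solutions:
 f(c) = C1 - exp(3*c) + exp(2*c)/2


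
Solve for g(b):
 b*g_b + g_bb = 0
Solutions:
 g(b) = C1 + C2*erf(sqrt(2)*b/2)


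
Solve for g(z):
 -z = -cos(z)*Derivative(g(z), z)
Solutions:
 g(z) = C1 + Integral(z/cos(z), z)


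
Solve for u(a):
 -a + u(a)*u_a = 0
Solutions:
 u(a) = -sqrt(C1 + a^2)
 u(a) = sqrt(C1 + a^2)


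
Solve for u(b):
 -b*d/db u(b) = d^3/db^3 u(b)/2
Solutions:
 u(b) = C1 + Integral(C2*airyai(-2^(1/3)*b) + C3*airybi(-2^(1/3)*b), b)


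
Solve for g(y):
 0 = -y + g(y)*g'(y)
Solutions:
 g(y) = -sqrt(C1 + y^2)
 g(y) = sqrt(C1 + y^2)


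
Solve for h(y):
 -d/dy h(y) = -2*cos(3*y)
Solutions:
 h(y) = C1 + 2*sin(3*y)/3


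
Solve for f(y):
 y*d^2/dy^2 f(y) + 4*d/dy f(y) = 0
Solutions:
 f(y) = C1 + C2/y^3


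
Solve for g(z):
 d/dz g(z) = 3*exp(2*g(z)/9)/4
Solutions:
 g(z) = 9*log(-sqrt(-1/(C1 + 3*z))) + 9*log(2)/2 + 9*log(3)
 g(z) = 9*log(-1/(C1 + 3*z))/2 + 9*log(2)/2 + 9*log(3)


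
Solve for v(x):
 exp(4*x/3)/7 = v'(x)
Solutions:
 v(x) = C1 + 3*exp(4*x/3)/28


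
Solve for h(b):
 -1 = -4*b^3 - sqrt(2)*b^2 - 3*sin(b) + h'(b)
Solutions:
 h(b) = C1 + b^4 + sqrt(2)*b^3/3 - b - 3*cos(b)


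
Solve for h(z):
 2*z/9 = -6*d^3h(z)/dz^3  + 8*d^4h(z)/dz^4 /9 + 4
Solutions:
 h(z) = C1 + C2*z + C3*z^2 + C4*exp(27*z/4) - z^4/648 + 241*z^3/2187


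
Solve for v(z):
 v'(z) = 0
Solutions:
 v(z) = C1


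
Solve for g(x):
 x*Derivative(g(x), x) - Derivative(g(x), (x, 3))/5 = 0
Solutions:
 g(x) = C1 + Integral(C2*airyai(5^(1/3)*x) + C3*airybi(5^(1/3)*x), x)


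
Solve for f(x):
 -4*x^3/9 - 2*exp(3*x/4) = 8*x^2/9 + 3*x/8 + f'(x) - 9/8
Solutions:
 f(x) = C1 - x^4/9 - 8*x^3/27 - 3*x^2/16 + 9*x/8 - 8*exp(3*x/4)/3


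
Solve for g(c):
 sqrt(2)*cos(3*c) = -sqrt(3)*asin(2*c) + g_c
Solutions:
 g(c) = C1 + sqrt(3)*(c*asin(2*c) + sqrt(1 - 4*c^2)/2) + sqrt(2)*sin(3*c)/3


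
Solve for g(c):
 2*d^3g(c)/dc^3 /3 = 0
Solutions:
 g(c) = C1 + C2*c + C3*c^2


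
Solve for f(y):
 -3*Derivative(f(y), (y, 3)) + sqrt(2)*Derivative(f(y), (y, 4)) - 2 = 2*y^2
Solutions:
 f(y) = C1 + C2*y + C3*y^2 + C4*exp(3*sqrt(2)*y/2) - y^5/90 - sqrt(2)*y^4/54 - 13*y^3/81


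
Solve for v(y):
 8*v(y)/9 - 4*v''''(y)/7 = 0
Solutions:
 v(y) = C1*exp(-14^(1/4)*sqrt(3)*y/3) + C2*exp(14^(1/4)*sqrt(3)*y/3) + C3*sin(14^(1/4)*sqrt(3)*y/3) + C4*cos(14^(1/4)*sqrt(3)*y/3)


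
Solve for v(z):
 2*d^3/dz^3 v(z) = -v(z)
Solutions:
 v(z) = C3*exp(-2^(2/3)*z/2) + (C1*sin(2^(2/3)*sqrt(3)*z/4) + C2*cos(2^(2/3)*sqrt(3)*z/4))*exp(2^(2/3)*z/4)


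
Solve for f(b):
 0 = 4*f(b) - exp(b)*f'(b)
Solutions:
 f(b) = C1*exp(-4*exp(-b))


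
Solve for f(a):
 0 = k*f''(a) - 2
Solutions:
 f(a) = C1 + C2*a + a^2/k


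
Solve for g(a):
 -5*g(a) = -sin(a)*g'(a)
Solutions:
 g(a) = C1*sqrt(cos(a) - 1)*(cos(a)^2 - 2*cos(a) + 1)/(sqrt(cos(a) + 1)*(cos(a)^2 + 2*cos(a) + 1))


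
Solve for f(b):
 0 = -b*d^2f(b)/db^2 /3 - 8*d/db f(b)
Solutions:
 f(b) = C1 + C2/b^23


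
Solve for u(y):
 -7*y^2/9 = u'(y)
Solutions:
 u(y) = C1 - 7*y^3/27


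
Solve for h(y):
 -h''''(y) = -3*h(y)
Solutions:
 h(y) = C1*exp(-3^(1/4)*y) + C2*exp(3^(1/4)*y) + C3*sin(3^(1/4)*y) + C4*cos(3^(1/4)*y)


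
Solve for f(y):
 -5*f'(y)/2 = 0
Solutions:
 f(y) = C1


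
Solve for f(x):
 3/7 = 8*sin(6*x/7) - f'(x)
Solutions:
 f(x) = C1 - 3*x/7 - 28*cos(6*x/7)/3


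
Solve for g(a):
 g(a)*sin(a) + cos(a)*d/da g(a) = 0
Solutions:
 g(a) = C1*cos(a)


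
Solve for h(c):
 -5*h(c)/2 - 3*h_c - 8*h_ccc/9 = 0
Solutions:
 h(c) = C1*exp(-6^(1/3)*c*(-3^(1/3)*(5 + sqrt(43))^(1/3) + 3*2^(1/3)/(5 + sqrt(43))^(1/3))/8)*sin(3*2^(1/3)*3^(1/6)*c*(2^(1/3)*3^(2/3)/(5 + sqrt(43))^(1/3) + (5 + sqrt(43))^(1/3))/8) + C2*exp(-6^(1/3)*c*(-3^(1/3)*(5 + sqrt(43))^(1/3) + 3*2^(1/3)/(5 + sqrt(43))^(1/3))/8)*cos(3*2^(1/3)*3^(1/6)*c*(2^(1/3)*3^(2/3)/(5 + sqrt(43))^(1/3) + (5 + sqrt(43))^(1/3))/8) + C3*exp(6^(1/3)*c*(-3^(1/3)*(5 + sqrt(43))^(1/3) + 3*2^(1/3)/(5 + sqrt(43))^(1/3))/4)


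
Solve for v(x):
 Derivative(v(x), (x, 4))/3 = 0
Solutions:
 v(x) = C1 + C2*x + C3*x^2 + C4*x^3


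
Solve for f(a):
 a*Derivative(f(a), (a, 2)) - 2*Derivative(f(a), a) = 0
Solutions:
 f(a) = C1 + C2*a^3


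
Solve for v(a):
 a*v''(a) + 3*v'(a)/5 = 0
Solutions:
 v(a) = C1 + C2*a^(2/5)


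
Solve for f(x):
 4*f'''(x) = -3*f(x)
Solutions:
 f(x) = C3*exp(-6^(1/3)*x/2) + (C1*sin(2^(1/3)*3^(5/6)*x/4) + C2*cos(2^(1/3)*3^(5/6)*x/4))*exp(6^(1/3)*x/4)


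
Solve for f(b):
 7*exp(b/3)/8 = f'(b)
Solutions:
 f(b) = C1 + 21*exp(b/3)/8


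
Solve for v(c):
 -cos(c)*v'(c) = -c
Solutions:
 v(c) = C1 + Integral(c/cos(c), c)


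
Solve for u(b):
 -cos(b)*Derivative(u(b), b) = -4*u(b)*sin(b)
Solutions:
 u(b) = C1/cos(b)^4


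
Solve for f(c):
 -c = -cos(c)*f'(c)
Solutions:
 f(c) = C1 + Integral(c/cos(c), c)


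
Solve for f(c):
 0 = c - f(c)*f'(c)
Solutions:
 f(c) = -sqrt(C1 + c^2)
 f(c) = sqrt(C1 + c^2)


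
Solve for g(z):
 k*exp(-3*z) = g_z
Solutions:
 g(z) = C1 - k*exp(-3*z)/3


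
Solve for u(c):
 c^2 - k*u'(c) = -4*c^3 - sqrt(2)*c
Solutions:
 u(c) = C1 + c^4/k + c^3/(3*k) + sqrt(2)*c^2/(2*k)


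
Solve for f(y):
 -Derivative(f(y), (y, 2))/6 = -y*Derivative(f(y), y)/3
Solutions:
 f(y) = C1 + C2*erfi(y)


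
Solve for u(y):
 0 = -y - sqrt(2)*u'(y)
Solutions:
 u(y) = C1 - sqrt(2)*y^2/4


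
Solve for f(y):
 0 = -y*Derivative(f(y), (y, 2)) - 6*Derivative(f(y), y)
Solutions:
 f(y) = C1 + C2/y^5


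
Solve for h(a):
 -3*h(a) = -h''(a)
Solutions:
 h(a) = C1*exp(-sqrt(3)*a) + C2*exp(sqrt(3)*a)


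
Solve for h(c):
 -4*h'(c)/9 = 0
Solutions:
 h(c) = C1


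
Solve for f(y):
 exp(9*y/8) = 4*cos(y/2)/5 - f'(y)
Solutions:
 f(y) = C1 - 8*exp(9*y/8)/9 + 8*sin(y/2)/5


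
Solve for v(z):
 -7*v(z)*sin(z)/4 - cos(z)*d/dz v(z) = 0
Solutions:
 v(z) = C1*cos(z)^(7/4)


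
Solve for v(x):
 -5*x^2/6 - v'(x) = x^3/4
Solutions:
 v(x) = C1 - x^4/16 - 5*x^3/18


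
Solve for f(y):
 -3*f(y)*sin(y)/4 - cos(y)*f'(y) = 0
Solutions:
 f(y) = C1*cos(y)^(3/4)


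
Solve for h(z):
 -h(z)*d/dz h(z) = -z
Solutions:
 h(z) = -sqrt(C1 + z^2)
 h(z) = sqrt(C1 + z^2)


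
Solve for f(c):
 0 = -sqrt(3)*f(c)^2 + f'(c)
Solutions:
 f(c) = -1/(C1 + sqrt(3)*c)


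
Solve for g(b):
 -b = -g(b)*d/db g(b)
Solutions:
 g(b) = -sqrt(C1 + b^2)
 g(b) = sqrt(C1 + b^2)


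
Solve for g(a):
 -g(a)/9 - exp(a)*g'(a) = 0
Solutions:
 g(a) = C1*exp(exp(-a)/9)


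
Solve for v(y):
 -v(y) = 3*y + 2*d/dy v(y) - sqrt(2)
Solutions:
 v(y) = C1*exp(-y/2) - 3*y + sqrt(2) + 6


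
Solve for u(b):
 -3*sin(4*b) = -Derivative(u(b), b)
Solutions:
 u(b) = C1 - 3*cos(4*b)/4


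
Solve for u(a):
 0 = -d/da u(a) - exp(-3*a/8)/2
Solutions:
 u(a) = C1 + 4*exp(-3*a/8)/3


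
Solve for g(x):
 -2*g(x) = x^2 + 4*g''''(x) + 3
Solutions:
 g(x) = -x^2/2 + (C1*sin(2^(1/4)*x/2) + C2*cos(2^(1/4)*x/2))*exp(-2^(1/4)*x/2) + (C3*sin(2^(1/4)*x/2) + C4*cos(2^(1/4)*x/2))*exp(2^(1/4)*x/2) - 3/2


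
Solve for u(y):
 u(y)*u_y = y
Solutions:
 u(y) = -sqrt(C1 + y^2)
 u(y) = sqrt(C1 + y^2)


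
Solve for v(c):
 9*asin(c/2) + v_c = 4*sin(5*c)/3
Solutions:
 v(c) = C1 - 9*c*asin(c/2) - 9*sqrt(4 - c^2) - 4*cos(5*c)/15


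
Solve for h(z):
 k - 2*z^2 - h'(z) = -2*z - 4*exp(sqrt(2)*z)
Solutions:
 h(z) = C1 + k*z - 2*z^3/3 + z^2 + 2*sqrt(2)*exp(sqrt(2)*z)


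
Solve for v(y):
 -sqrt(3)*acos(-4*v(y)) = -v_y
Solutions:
 Integral(1/acos(-4*_y), (_y, v(y))) = C1 + sqrt(3)*y


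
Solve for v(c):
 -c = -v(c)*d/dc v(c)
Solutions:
 v(c) = -sqrt(C1 + c^2)
 v(c) = sqrt(C1 + c^2)


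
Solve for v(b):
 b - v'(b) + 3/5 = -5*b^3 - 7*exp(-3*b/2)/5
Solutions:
 v(b) = C1 + 5*b^4/4 + b^2/2 + 3*b/5 - 14*exp(-3*b/2)/15


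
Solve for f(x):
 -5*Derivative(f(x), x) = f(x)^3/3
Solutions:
 f(x) = -sqrt(30)*sqrt(-1/(C1 - x))/2
 f(x) = sqrt(30)*sqrt(-1/(C1 - x))/2


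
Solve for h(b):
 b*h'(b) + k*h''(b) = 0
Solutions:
 h(b) = C1 + C2*sqrt(k)*erf(sqrt(2)*b*sqrt(1/k)/2)


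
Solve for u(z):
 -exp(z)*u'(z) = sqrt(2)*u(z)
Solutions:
 u(z) = C1*exp(sqrt(2)*exp(-z))


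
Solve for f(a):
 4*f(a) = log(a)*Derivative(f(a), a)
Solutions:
 f(a) = C1*exp(4*li(a))


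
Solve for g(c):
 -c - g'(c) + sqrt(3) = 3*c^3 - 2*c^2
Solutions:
 g(c) = C1 - 3*c^4/4 + 2*c^3/3 - c^2/2 + sqrt(3)*c


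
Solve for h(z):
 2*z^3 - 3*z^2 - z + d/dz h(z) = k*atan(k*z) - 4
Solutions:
 h(z) = C1 + k*Piecewise((z*atan(k*z) - log(k^2*z^2 + 1)/(2*k), Ne(k, 0)), (0, True)) - z^4/2 + z^3 + z^2/2 - 4*z


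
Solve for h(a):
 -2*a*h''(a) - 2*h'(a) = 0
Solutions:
 h(a) = C1 + C2*log(a)


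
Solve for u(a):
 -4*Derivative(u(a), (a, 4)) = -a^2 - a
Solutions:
 u(a) = C1 + C2*a + C3*a^2 + C4*a^3 + a^6/1440 + a^5/480


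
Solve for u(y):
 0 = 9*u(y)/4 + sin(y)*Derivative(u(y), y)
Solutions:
 u(y) = C1*(cos(y) + 1)^(9/8)/(cos(y) - 1)^(9/8)


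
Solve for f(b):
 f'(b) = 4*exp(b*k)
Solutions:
 f(b) = C1 + 4*exp(b*k)/k


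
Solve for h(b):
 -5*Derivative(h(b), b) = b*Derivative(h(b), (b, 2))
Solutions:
 h(b) = C1 + C2/b^4


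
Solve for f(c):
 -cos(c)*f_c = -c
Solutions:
 f(c) = C1 + Integral(c/cos(c), c)


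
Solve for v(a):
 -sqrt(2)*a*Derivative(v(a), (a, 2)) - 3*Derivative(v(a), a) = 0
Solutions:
 v(a) = C1 + C2*a^(1 - 3*sqrt(2)/2)


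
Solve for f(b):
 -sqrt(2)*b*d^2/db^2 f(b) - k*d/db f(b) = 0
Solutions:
 f(b) = C1 + b^(-sqrt(2)*re(k)/2 + 1)*(C2*sin(sqrt(2)*log(b)*Abs(im(k))/2) + C3*cos(sqrt(2)*log(b)*im(k)/2))


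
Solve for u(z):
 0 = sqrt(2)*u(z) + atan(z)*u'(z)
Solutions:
 u(z) = C1*exp(-sqrt(2)*Integral(1/atan(z), z))


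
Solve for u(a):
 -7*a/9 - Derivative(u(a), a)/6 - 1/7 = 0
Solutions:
 u(a) = C1 - 7*a^2/3 - 6*a/7


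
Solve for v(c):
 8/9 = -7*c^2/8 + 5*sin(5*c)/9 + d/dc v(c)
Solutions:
 v(c) = C1 + 7*c^3/24 + 8*c/9 + cos(5*c)/9
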